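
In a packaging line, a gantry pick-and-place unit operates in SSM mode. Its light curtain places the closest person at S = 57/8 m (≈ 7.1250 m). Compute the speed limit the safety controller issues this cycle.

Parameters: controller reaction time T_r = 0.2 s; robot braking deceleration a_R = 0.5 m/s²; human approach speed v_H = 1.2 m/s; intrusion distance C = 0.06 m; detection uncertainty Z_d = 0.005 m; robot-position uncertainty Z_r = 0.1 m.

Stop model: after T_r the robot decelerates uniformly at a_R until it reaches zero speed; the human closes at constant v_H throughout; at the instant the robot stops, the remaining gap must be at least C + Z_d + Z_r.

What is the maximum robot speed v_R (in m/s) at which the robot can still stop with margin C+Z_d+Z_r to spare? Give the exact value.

v_R_max = 8/5 m/s = 1.6000 m/s

at the boundary: (1)·v² + (13/5)·v + (-168/25) = 0
  disc = (13/5)² − 4·(1)·(-168/25) = 841/25 ; √disc = 29/5
  v_R = (−(13/5) + 29/5) / (2·(1)) = 8/5 m/s
check:
T_s = v_R/a_R = (8/5)/(1/2) = 3.2000 s
robot in T_r: 1.6000·0.2000 = 0.3200 m
robot covers 1.6000·3.2000 − ½·0.5000·3.2000² = 2.5600 m while stopping
person approaches 1.2000·(0.2000+3.2000) = 4.0800 m
margins: 0.0600+0.0050+0.1000 = 0.1650 m
sum ≈ 0.3200+2.5600+4.0800+0.1650 ≈ 7.1250 m = S ✓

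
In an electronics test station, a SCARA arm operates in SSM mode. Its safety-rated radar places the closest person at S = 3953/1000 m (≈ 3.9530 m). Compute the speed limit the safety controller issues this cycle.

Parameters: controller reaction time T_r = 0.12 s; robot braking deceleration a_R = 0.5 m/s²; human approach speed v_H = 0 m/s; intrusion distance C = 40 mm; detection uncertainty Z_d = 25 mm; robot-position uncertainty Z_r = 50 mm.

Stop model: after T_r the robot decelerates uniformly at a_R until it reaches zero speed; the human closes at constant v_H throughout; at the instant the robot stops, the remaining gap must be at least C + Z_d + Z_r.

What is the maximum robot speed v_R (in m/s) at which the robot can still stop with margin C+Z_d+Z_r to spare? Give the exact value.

at the boundary: (1)·v² + (3/25)·v + (-1919/500) = 0
  disc = (3/25)² − 4·(1)·(-1919/500) = 9604/625 ; √disc = 98/25
  v_R = (−(3/25) + 98/25) / (2·(1)) = 19/10 m/s
check:
T_s = v_R/a_R = (19/10)/(1/2) = 3.8000 s
robot in T_r: 1.9000·0.1200 = 0.2280 m
robot covers 1.9000·3.8000 − ½·0.5000·3.8000² = 3.6100 m while stopping
person approaches 0.0000·(0.1200+3.8000) = 0.0000 m
C+Z_d+Z_r = 0.0400+0.0250+0.0500 = 0.1150 m
sum ≈ 0.2280+3.6100+0.0000+0.1150 ≈ 3.9530 m = S ✓

v_R_max = 19/10 m/s = 1.9000 m/s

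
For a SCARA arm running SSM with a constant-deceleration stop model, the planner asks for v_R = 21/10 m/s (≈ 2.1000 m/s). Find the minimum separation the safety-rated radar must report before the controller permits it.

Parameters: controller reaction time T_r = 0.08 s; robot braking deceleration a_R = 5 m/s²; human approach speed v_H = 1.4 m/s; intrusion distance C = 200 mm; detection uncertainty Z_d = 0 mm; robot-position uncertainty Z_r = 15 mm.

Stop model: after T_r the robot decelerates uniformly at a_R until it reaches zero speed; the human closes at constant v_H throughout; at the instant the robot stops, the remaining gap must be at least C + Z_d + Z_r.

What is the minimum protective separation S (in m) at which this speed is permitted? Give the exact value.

T_s = v_R/a_R = (21/10)/5 = 0.4200 s
robot in T_r: 2.1000·0.0800 = 0.1680 m
robot covers 2.1000·0.4200 − ½·5.0000·0.4200² = 0.4410 m while stopping
human over T_r+T_s: 1.4000·(0.0800+0.4200) = 0.7000 m
C+Z_d+Z_r = 0.2000+0.0000+0.0150 = 0.2150 m
S_min ≈ 0.1680+0.4410+0.7000+0.2150  ⇒  S_min = 381/250 m

S_min = 381/250 m = 1.5240 m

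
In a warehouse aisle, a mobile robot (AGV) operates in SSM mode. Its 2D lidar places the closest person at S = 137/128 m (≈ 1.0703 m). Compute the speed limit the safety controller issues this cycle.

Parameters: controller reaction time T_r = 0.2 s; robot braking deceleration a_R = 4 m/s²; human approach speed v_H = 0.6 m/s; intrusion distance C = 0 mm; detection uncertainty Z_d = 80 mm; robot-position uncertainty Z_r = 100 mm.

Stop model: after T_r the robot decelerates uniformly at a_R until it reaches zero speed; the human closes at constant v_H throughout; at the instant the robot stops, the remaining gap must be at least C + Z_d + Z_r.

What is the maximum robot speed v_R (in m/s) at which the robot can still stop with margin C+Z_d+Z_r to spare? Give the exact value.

v_R_max = 29/20 m/s = 1.4500 m/s

quadratic (1/8)·v² + (7/20)·v + (-493/640) = 0
  disc = (7/20)² − 4·(1/8)·(-493/640) = 3249/6400 ; √disc = 57/80
  v_R = (−(7/20) + 57/80) / (2·(1/8)) = 29/20 m/s
check:
T_s = v_R/a_R = (29/20)/4 = 0.3625 s
reaction-phase robot travel = 1.4500·0.2000 = 0.2900 m
robot under decel: 1.4500²/(2·4.0000) = 0.2628 m
human over T_r+T_s: 0.6000·(0.2000+0.3625) = 0.3375 m
residual clearance needed = 0.0000+0.0800+0.1000 = 0.1800 m
sum ≈ 0.2900+0.2628+0.3375+0.1800 ≈ 1.0703 m = S ✓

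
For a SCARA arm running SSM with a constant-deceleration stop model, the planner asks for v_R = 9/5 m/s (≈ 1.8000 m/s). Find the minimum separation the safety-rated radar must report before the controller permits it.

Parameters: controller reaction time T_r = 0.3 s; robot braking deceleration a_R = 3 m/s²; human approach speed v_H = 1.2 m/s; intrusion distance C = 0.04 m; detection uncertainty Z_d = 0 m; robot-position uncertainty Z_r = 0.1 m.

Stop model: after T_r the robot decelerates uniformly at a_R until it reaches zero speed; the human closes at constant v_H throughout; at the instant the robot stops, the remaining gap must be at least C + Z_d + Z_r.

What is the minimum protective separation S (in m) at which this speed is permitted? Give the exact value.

stop time T_s = (9/5)/3 = 0.6000 s
reaction-phase robot travel = 1.8000·0.3000 = 0.5400 m
braking distance = 1.8000²/(2·3.0000) = 0.5400 m
human closes 1.2000·0.9000 = 1.0800 m
C+Z_d+Z_r = 0.0400+0.0000+0.1000 = 0.1400 m
S_min ≈ 0.5400+0.5400+1.0800+0.1400  ⇒  S_min = 23/10 m

S_min = 23/10 m = 2.3000 m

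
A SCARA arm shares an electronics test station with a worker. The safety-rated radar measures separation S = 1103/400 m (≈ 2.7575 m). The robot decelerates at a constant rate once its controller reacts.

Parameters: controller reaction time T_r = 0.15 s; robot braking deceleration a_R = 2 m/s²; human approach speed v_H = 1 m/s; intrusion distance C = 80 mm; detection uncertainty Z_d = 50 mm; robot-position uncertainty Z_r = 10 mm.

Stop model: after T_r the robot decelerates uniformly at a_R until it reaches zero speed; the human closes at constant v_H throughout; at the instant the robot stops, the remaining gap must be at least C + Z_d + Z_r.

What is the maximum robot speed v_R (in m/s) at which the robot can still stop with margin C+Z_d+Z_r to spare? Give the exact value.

quadratic (1/4)·v² + (13/20)·v + (-987/400) = 0
  disc = (13/20)² − 4·(1/4)·(-987/400) = 289/100 ; √disc = 17/10
  v_R = (−(13/20) + 17/10) / (2·(1/4)) = 21/10 m/s
check:
braking lasts T_s = (21/10)/2 = 1.0500 s
robot covers v_R·T_r = 2.1000·0.1500 = 0.3150 m before braking
robot covers 2.1000·1.0500 − ½·2.0000·1.0500² = 1.1025 m while stopping
human over T_r+T_s: 1.0000·(0.1500+1.0500) = 1.2000 m
C+Z_d+Z_r = 0.0800+0.0500+0.0100 = 0.1400 m
sum ≈ 0.3150+1.1025+1.2000+0.1400 ≈ 2.7575 m = S ✓

v_R_max = 21/10 m/s = 2.1000 m/s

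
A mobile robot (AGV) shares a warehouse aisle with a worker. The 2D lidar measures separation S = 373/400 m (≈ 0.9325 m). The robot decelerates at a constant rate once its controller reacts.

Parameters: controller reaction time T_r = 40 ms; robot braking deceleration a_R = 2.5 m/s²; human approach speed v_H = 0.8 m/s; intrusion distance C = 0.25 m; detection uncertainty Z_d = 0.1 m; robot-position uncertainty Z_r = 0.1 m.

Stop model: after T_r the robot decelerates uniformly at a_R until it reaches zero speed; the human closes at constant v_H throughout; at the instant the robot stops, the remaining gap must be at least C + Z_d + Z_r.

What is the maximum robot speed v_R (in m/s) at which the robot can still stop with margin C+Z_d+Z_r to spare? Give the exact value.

v_R_max = 17/20 m/s = 0.8500 m/s

quadratic (1/5)·v² + (9/25)·v + (-901/2000) = 0
  disc = (9/25)² − 4·(1/5)·(-901/2000) = 49/100 ; √disc = 7/10
  v_R = (−(9/25) + 7/10) / (2·(1/5)) = 17/20 m/s
check:
braking lasts T_s = (17/20)/(5/2) = 0.3400 s
reaction-phase robot travel = 0.8500·0.0400 = 0.0340 m
robot under decel: 0.8500²/(2·2.5000) = 0.1445 m
person approaches 0.8000·(0.0400+0.3400) = 0.3040 m
residual clearance needed = 0.2500+0.1000+0.1000 = 0.4500 m
sum ≈ 0.0340+0.1445+0.3040+0.4500 ≈ 0.9325 m = S ✓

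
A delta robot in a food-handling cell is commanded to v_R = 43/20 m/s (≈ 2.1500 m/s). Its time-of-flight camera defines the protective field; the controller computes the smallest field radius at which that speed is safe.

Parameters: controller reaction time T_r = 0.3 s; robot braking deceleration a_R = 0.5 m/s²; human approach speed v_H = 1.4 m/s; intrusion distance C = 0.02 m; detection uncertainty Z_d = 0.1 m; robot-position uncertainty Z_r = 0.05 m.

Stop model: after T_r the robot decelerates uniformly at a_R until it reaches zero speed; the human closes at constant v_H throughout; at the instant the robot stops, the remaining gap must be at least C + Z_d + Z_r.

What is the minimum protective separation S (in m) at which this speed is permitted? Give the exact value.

stop time T_s = (43/20)/(1/2) = 4.3000 s
reaction-phase robot travel = 2.1500·0.3000 = 0.6450 m
robot covers 2.1500·4.3000 − ½·0.5000·4.3000² = 4.6225 m while stopping
person approaches 1.4000·(0.3000+4.3000) = 6.4400 m
C+Z_d+Z_r = 0.0200+0.1000+0.0500 = 0.1700 m
S_min ≈ 0.6450+4.6225+6.4400+0.1700  ⇒  S_min = 4751/400 m

S_min = 4751/400 m = 11.8775 m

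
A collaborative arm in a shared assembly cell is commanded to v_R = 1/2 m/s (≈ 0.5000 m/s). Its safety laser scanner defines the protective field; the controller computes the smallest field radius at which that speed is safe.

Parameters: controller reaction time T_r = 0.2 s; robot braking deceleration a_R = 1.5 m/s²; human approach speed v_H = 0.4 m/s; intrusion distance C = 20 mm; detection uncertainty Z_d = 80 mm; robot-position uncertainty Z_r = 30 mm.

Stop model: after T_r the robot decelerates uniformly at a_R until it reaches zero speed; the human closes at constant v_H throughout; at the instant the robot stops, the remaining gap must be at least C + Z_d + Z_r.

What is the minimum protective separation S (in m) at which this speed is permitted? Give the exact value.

S_min = 79/150 m = 0.5267 m

T_s = v_R/a_R = (1/2)/(3/2) = 0.3333 s
reaction-phase robot travel = 0.5000·0.2000 = 0.1000 m
braking distance = 0.5000²/(2·1.5000) = 0.0833 m
person approaches 0.4000·(0.2000+0.3333) = 0.2133 m
C+Z_d+Z_r = 0.0200+0.0800+0.0300 = 0.1300 m
S_min ≈ 0.1000+0.0833+0.2133+0.1300  ⇒  S_min = 79/150 m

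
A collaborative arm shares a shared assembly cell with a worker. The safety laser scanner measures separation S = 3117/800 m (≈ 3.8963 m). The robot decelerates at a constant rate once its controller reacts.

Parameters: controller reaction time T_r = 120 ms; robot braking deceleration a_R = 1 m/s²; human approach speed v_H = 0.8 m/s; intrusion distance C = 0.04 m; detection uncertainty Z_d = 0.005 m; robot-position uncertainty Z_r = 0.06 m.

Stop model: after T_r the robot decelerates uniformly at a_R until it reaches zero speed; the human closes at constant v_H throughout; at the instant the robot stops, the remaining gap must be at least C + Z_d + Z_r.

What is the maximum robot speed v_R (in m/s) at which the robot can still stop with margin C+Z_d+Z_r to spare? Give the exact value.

v_R_max = 39/20 m/s = 1.9500 m/s

quadratic (1/2)·v² + (23/25)·v + (-14781/4000) = 0
  disc = (23/25)² − 4·(1/2)·(-14781/4000) = 82369/10000 ; √disc = 287/100
  v_R = (−(23/25) + 287/100) / (2·(1/2)) = 39/20 m/s
check:
braking lasts T_s = (39/20)/1 = 1.9500 s
robot covers v_R·T_r = 1.9500·0.1200 = 0.2340 m before braking
robot covers 1.9500·1.9500 − ½·1.0000·1.9500² = 1.9013 m while stopping
human over T_r+T_s: 0.8000·(0.1200+1.9500) = 1.6560 m
margins: 0.0400+0.0050+0.0600 = 0.1050 m
sum ≈ 0.2340+1.9013+1.6560+0.1050 ≈ 3.8963 m = S ✓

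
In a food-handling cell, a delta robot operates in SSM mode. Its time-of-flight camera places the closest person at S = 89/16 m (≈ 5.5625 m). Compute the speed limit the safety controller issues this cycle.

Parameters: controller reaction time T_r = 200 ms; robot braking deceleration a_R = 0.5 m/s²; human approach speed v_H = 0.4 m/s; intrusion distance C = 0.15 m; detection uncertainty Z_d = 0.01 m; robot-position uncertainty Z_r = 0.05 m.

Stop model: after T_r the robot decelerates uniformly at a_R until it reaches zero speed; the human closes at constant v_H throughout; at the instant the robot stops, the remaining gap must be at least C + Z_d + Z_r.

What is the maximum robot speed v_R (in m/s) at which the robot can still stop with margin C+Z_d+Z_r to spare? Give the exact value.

v_R_max = 37/20 m/s = 1.8500 m/s

quadratic (1)·v² + (1)·v + (-2109/400) = 0
  disc = (1)² − 4·(1)·(-2109/400) = 2209/100 ; √disc = 47/10
  v_R = (−(1) + 47/10) / (2·(1)) = 37/20 m/s
check:
stop time T_s = (37/20)/(1/2) = 3.7000 s
robot in T_r: 1.8500·0.2000 = 0.3700 m
robot covers 1.8500·3.7000 − ½·0.5000·3.7000² = 3.4225 m while stopping
human over T_r+T_s: 0.4000·(0.2000+3.7000) = 1.5600 m
residual clearance needed = 0.1500+0.0100+0.0500 = 0.2100 m
sum ≈ 0.3700+3.4225+1.5600+0.2100 ≈ 5.5625 m = S ✓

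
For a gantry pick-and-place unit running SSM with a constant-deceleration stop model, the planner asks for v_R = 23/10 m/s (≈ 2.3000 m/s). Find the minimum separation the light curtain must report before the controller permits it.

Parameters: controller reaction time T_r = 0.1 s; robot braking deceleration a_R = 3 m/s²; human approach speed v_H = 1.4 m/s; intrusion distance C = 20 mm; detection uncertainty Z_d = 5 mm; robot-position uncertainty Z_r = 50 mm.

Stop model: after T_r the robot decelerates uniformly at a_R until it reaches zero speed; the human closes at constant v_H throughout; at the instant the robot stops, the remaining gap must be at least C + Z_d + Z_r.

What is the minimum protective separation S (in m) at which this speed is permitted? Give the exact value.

T_s = v_R/a_R = (23/10)/3 = 0.7667 s
robot in T_r: 2.3000·0.1000 = 0.2300 m
braking distance = 2.3000²/(2·3.0000) = 0.8817 m
human closes 1.4000·0.8667 = 1.2133 m
C+Z_d+Z_r = 0.0200+0.0050+0.0500 = 0.0750 m
S_min ≈ 0.2300+0.8817+1.2133+0.0750  ⇒  S_min = 12/5 m

S_min = 12/5 m = 2.4000 m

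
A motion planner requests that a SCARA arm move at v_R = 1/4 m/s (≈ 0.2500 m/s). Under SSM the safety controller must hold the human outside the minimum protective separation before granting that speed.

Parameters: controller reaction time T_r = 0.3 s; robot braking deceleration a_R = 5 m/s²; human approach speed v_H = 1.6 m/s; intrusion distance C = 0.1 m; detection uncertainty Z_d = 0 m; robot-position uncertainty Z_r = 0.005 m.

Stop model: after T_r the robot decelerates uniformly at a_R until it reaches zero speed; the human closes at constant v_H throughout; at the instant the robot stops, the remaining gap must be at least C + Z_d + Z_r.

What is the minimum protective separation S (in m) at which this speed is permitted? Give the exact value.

S_min = 597/800 m = 0.7462 m

braking lasts T_s = (1/4)/5 = 0.0500 s
robot covers v_R·T_r = 0.2500·0.3000 = 0.0750 m before braking
braking distance = 0.2500²/(2·5.0000) = 0.0063 m
human over T_r+T_s: 1.6000·(0.3000+0.0500) = 0.5600 m
margins: 0.1000+0.0000+0.0050 = 0.1050 m
S_min ≈ 0.0750+0.0063+0.5600+0.1050  ⇒  S_min = 597/800 m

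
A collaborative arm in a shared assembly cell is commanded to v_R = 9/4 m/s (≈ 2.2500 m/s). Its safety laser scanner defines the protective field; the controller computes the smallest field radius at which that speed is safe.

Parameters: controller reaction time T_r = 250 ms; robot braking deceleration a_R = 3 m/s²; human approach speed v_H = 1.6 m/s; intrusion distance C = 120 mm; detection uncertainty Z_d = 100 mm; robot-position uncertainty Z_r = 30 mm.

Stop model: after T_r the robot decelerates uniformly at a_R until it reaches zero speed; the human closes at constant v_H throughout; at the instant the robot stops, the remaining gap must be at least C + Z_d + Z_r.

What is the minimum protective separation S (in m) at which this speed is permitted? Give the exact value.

S_min = 521/160 m = 3.2563 m

braking lasts T_s = (9/4)/3 = 0.7500 s
robot in T_r: 2.2500·0.2500 = 0.5625 m
robot covers 2.2500·0.7500 − ½·3.0000·0.7500² = 0.8438 m while stopping
person approaches 1.6000·(0.2500+0.7500) = 1.6000 m
C+Z_d+Z_r = 0.1200+0.1000+0.0300 = 0.2500 m
S_min ≈ 0.5625+0.8438+1.6000+0.2500  ⇒  S_min = 521/160 m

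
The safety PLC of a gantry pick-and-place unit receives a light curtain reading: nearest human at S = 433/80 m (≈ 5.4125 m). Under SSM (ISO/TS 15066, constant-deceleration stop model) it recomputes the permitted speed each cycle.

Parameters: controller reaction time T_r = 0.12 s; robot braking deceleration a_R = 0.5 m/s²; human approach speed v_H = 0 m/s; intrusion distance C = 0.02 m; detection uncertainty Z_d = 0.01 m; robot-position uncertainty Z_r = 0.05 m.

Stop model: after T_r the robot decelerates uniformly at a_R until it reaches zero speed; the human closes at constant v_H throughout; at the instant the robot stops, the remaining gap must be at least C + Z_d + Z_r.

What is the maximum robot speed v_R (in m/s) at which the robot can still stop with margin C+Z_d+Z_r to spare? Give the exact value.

v_R_max = 9/4 m/s = 2.2500 m/s

quadratic (1)·v² + (3/25)·v + (-2133/400) = 0
  disc = (3/25)² − 4·(1)·(-2133/400) = 53361/2500 ; √disc = 231/50
  v_R = (−(3/25) + 231/50) / (2·(1)) = 9/4 m/s
check:
T_s = v_R/a_R = (9/4)/(1/2) = 4.5000 s
robot covers v_R·T_r = 2.2500·0.1200 = 0.2700 m before braking
robot under decel: 2.2500²/(2·0.5000) = 5.0625 m
human closes 0.0000·4.6200 = 0.0000 m
residual clearance needed = 0.0200+0.0100+0.0500 = 0.0800 m
sum ≈ 0.2700+5.0625+0.0000+0.0800 ≈ 5.4125 m = S ✓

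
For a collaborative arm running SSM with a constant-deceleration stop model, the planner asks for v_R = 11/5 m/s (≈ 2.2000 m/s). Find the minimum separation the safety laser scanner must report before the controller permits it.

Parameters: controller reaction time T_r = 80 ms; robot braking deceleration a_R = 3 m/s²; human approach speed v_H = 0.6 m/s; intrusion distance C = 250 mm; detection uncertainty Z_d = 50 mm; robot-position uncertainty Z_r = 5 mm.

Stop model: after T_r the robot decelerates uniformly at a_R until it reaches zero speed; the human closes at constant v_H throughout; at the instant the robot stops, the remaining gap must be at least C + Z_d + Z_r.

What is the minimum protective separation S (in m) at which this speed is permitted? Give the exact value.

S_min = 5327/3000 m = 1.7757 m

braking lasts T_s = (11/5)/3 = 0.7333 s
reaction-phase robot travel = 2.2000·0.0800 = 0.1760 m
robot under decel: 2.2000²/(2·3.0000) = 0.8067 m
person approaches 0.6000·(0.0800+0.7333) = 0.4880 m
C+Z_d+Z_r = 0.2500+0.0500+0.0050 = 0.3050 m
S_min ≈ 0.1760+0.8067+0.4880+0.3050  ⇒  S_min = 5327/3000 m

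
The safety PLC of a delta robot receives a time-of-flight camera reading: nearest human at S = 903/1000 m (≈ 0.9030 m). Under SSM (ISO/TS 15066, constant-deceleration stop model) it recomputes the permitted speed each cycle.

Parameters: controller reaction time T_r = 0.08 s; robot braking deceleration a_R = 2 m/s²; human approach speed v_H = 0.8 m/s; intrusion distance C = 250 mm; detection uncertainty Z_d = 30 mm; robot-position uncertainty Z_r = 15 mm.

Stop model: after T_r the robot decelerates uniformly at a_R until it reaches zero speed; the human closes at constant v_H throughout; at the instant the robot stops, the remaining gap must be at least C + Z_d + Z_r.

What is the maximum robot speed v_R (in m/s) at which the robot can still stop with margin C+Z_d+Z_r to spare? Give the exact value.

v_R_max = 4/5 m/s = 0.8000 m/s

quadratic (1/4)·v² + (12/25)·v + (-68/125) = 0
  disc = (12/25)² − 4·(1/4)·(-68/125) = 484/625 ; √disc = 22/25
  v_R = (−(12/25) + 22/25) / (2·(1/4)) = 4/5 m/s
check:
stop time T_s = (4/5)/2 = 0.4000 s
reaction-phase robot travel = 0.8000·0.0800 = 0.0640 m
robot covers 0.8000·0.4000 − ½·2.0000·0.4000² = 0.1600 m while stopping
human closes 0.8000·0.4800 = 0.3840 m
C+Z_d+Z_r = 0.2500+0.0300+0.0150 = 0.2950 m
sum ≈ 0.0640+0.1600+0.3840+0.2950 ≈ 0.9030 m = S ✓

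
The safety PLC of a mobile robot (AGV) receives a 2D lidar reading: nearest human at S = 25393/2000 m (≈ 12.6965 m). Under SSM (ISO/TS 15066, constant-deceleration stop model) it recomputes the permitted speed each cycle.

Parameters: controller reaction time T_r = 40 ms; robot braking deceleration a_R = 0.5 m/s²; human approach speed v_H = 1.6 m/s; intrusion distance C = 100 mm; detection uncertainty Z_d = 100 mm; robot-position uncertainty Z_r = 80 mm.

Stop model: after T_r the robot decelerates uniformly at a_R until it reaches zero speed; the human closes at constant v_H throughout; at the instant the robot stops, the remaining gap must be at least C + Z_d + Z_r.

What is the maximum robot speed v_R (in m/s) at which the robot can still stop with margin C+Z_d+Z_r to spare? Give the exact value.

v_R_max = 9/4 m/s = 2.2500 m/s

at the boundary: (1)·v² + (81/25)·v + (-4941/400) = 0
  disc = (81/25)² − 4·(1)·(-4941/400) = 149769/2500 ; √disc = 387/50
  v_R = (−(81/25) + 387/50) / (2·(1)) = 9/4 m/s
check:
T_s = v_R/a_R = (9/4)/(1/2) = 4.5000 s
robot covers v_R·T_r = 2.2500·0.0400 = 0.0900 m before braking
braking distance = 2.2500²/(2·0.5000) = 5.0625 m
person approaches 1.6000·(0.0400+4.5000) = 7.2640 m
margins: 0.1000+0.1000+0.0800 = 0.2800 m
sum ≈ 0.0900+5.0625+7.2640+0.2800 ≈ 12.6965 m = S ✓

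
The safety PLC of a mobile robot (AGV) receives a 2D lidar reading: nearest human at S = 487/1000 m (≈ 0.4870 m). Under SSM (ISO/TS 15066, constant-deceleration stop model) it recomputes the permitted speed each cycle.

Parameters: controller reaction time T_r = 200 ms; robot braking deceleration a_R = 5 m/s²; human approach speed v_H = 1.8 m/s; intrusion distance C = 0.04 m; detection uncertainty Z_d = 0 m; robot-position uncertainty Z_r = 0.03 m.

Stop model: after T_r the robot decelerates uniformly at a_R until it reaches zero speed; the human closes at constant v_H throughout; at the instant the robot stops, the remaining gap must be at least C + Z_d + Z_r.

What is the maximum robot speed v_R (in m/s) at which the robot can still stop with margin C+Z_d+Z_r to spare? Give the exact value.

v_R_max = 1/10 m/s = 0.1000 m/s

collect terms ⇒ (1/10)·v_R² + (14/25)·v_R + (-57/1000) = 0
  disc = (14/25)² − 4·(1/10)·(-57/1000) = 841/2500 ; √disc = 29/50
  v_R = (−(14/25) + 29/50) / (2·(1/10)) = 1/10 m/s
check:
stop time T_s = (1/10)/5 = 0.0200 s
reaction-phase robot travel = 0.1000·0.2000 = 0.0200 m
robot covers 0.1000·0.0200 − ½·5.0000·0.0200² = 0.0010 m while stopping
human closes 1.8000·0.2200 = 0.3960 m
C+Z_d+Z_r = 0.0400+0.0000+0.0300 = 0.0700 m
sum ≈ 0.0200+0.0010+0.3960+0.0700 ≈ 0.4870 m = S ✓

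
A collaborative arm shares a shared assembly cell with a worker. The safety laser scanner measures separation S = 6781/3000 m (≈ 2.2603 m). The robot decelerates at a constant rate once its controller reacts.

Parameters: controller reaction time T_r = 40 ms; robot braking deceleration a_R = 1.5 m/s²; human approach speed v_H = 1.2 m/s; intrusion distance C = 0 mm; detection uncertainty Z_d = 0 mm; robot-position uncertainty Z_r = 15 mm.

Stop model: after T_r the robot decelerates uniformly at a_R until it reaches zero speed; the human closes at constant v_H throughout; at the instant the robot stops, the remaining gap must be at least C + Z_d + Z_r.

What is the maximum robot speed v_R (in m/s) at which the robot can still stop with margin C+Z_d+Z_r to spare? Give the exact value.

v_R_max = 8/5 m/s = 1.6000 m/s

collect terms ⇒ (1/3)·v_R² + (21/25)·v_R + (-824/375) = 0
  disc = (21/25)² − 4·(1/3)·(-824/375) = 20449/5625 ; √disc = 143/75
  v_R = (−(21/25) + 143/75) / (2·(1/3)) = 8/5 m/s
check:
T_s = v_R/a_R = (8/5)/(3/2) = 1.0667 s
reaction-phase robot travel = 1.6000·0.0400 = 0.0640 m
braking distance = 1.6000²/(2·1.5000) = 0.8533 m
human over T_r+T_s: 1.2000·(0.0400+1.0667) = 1.3280 m
margins: 0.0000+0.0000+0.0150 = 0.0150 m
sum ≈ 0.0640+0.8533+1.3280+0.0150 ≈ 2.2603 m = S ✓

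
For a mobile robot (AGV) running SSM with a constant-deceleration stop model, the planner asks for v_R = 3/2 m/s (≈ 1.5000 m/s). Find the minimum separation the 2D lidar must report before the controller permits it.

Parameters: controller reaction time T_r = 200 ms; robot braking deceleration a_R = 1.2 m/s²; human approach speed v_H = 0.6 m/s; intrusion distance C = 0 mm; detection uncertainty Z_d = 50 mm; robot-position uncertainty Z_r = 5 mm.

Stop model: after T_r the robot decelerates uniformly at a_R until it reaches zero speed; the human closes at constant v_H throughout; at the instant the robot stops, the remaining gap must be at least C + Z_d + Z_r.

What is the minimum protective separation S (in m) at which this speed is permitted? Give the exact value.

S_min = 173/80 m = 2.1625 m

braking lasts T_s = (3/2)/(6/5) = 1.2500 s
robot covers v_R·T_r = 1.5000·0.2000 = 0.3000 m before braking
braking distance = 1.5000²/(2·1.2000) = 0.9375 m
human closes 0.6000·1.4500 = 0.8700 m
margins: 0.0000+0.0500+0.0050 = 0.0550 m
S_min ≈ 0.3000+0.9375+0.8700+0.0550  ⇒  S_min = 173/80 m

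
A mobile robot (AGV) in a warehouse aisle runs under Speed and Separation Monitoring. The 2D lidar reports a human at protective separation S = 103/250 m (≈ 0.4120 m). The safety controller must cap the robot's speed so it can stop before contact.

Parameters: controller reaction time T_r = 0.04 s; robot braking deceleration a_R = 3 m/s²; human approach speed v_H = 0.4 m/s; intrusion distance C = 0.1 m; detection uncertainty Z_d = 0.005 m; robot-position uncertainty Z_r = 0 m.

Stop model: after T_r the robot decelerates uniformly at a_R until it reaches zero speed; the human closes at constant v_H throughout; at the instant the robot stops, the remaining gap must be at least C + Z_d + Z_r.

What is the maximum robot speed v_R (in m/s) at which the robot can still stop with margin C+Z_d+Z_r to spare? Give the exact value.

v_R_max = 9/10 m/s = 0.9000 m/s

quadratic (1/6)·v² + (13/75)·v + (-291/1000) = 0
  disc = (13/75)² − 4·(1/6)·(-291/1000) = 5041/22500 ; √disc = 71/150
  v_R = (−(13/75) + 71/150) / (2·(1/6)) = 9/10 m/s
check:
braking lasts T_s = (9/10)/3 = 0.3000 s
robot in T_r: 0.9000·0.0400 = 0.0360 m
braking distance = 0.9000²/(2·3.0000) = 0.1350 m
human closes 0.4000·0.3400 = 0.1360 m
residual clearance needed = 0.1000+0.0050+0.0000 = 0.1050 m
sum ≈ 0.0360+0.1350+0.1360+0.1050 ≈ 0.4120 m = S ✓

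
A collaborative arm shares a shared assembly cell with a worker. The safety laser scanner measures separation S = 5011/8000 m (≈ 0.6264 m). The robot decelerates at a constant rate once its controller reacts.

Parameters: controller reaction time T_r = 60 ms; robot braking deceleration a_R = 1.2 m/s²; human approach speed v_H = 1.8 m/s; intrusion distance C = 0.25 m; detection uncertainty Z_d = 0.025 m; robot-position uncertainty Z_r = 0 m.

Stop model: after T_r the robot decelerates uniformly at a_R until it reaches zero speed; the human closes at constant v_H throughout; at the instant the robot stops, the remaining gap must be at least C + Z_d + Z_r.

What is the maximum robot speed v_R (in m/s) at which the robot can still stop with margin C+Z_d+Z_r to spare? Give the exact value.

v_R_max = 3/20 m/s = 0.1500 m/s

quadratic (5/12)·v² + (39/25)·v + (-1947/8000) = 0
  disc = (39/25)² − 4·(5/12)·(-1947/8000) = 113569/40000 ; √disc = 337/200
  v_R = (−(39/25) + 337/200) / (2·(5/12)) = 3/20 m/s
check:
braking lasts T_s = (3/20)/(6/5) = 0.1250 s
robot covers v_R·T_r = 0.1500·0.0600 = 0.0090 m before braking
robot covers 0.1500·0.1250 − ½·1.2000·0.1250² = 0.0094 m while stopping
human closes 1.8000·0.1850 = 0.3330 m
margins: 0.2500+0.0250+0.0000 = 0.2750 m
sum ≈ 0.0090+0.0094+0.3330+0.2750 ≈ 0.6264 m = S ✓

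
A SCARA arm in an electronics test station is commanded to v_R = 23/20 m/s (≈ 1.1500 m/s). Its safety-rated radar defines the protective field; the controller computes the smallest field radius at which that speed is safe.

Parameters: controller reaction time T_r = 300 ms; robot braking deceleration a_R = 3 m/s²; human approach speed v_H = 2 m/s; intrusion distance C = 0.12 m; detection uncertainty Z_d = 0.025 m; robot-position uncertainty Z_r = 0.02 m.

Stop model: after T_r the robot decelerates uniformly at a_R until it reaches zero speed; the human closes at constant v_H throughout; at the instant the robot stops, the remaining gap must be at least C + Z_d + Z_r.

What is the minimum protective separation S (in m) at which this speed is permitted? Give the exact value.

S_min = 5033/2400 m = 2.0971 m

T_s = v_R/a_R = (23/20)/3 = 0.3833 s
robot covers v_R·T_r = 1.1500·0.3000 = 0.3450 m before braking
braking distance = 1.1500²/(2·3.0000) = 0.2204 m
human closes 2.0000·0.6833 = 1.3667 m
margins: 0.1200+0.0250+0.0200 = 0.1650 m
S_min ≈ 0.3450+0.2204+1.3667+0.1650  ⇒  S_min = 5033/2400 m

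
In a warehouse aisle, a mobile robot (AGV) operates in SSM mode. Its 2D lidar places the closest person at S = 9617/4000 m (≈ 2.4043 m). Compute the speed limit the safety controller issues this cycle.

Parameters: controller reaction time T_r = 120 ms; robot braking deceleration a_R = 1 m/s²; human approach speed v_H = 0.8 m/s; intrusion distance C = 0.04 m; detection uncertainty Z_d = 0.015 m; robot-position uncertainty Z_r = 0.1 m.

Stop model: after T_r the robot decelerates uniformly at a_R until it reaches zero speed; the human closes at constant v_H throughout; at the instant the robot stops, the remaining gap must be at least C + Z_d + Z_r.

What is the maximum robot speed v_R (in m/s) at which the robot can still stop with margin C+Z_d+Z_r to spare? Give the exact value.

quadratic (1/2)·v² + (23/25)·v + (-8613/4000) = 0
  disc = (23/25)² − 4·(1/2)·(-8613/4000) = 51529/10000 ; √disc = 227/100
  v_R = (−(23/25) + 227/100) / (2·(1/2)) = 27/20 m/s
check:
T_s = v_R/a_R = (27/20)/1 = 1.3500 s
robot in T_r: 1.3500·0.1200 = 0.1620 m
robot covers 1.3500·1.3500 − ½·1.0000·1.3500² = 0.9113 m while stopping
human closes 0.8000·1.4700 = 1.1760 m
C+Z_d+Z_r = 0.0400+0.0150+0.1000 = 0.1550 m
sum ≈ 0.1620+0.9113+1.1760+0.1550 ≈ 2.4043 m = S ✓

v_R_max = 27/20 m/s = 1.3500 m/s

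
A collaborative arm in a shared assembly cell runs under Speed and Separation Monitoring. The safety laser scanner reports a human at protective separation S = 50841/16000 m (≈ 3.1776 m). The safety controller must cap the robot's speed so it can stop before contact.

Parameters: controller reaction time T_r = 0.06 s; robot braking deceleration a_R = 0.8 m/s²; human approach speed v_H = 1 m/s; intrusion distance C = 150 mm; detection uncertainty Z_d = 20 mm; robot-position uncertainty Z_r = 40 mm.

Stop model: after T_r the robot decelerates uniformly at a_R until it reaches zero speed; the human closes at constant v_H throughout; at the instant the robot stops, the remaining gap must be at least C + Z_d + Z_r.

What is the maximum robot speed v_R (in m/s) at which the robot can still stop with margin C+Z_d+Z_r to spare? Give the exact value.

v_R_max = 27/20 m/s = 1.3500 m/s

collect terms ⇒ (5/8)·v_R² + (131/100)·v_R + (-46521/16000) = 0
  disc = (131/100)² − 4·(5/8)·(-46521/16000) = 1437601/160000 ; √disc = 1199/400
  v_R = (−(131/100) + 1199/400) / (2·(5/8)) = 27/20 m/s
check:
T_s = v_R/a_R = (27/20)/(4/5) = 1.6875 s
reaction-phase robot travel = 1.3500·0.0600 = 0.0810 m
braking distance = 1.3500²/(2·0.8000) = 1.1391 m
person approaches 1.0000·(0.0600+1.6875) = 1.7475 m
margins: 0.1500+0.0200+0.0400 = 0.2100 m
sum ≈ 0.0810+1.1391+1.7475+0.2100 ≈ 3.1776 m = S ✓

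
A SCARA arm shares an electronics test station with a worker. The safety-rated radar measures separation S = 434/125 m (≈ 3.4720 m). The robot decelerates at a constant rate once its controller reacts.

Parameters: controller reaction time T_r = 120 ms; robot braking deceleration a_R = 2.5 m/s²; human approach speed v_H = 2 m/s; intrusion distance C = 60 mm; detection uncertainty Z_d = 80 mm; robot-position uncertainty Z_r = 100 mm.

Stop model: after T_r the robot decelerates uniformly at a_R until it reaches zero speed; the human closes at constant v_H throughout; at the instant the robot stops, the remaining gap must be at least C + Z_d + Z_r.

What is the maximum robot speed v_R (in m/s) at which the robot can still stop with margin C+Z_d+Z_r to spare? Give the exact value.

collect terms ⇒ (1/5)·v_R² + (23/25)·v_R + (-374/125) = 0
  disc = (23/25)² − 4·(1/5)·(-374/125) = 81/25 ; √disc = 9/5
  v_R = (−(23/25) + 9/5) / (2·(1/5)) = 11/5 m/s
check:
stop time T_s = (11/5)/(5/2) = 0.8800 s
robot in T_r: 2.2000·0.1200 = 0.2640 m
robot under decel: 2.2000²/(2·2.5000) = 0.9680 m
human closes 2.0000·1.0000 = 2.0000 m
C+Z_d+Z_r = 0.0600+0.0800+0.1000 = 0.2400 m
sum ≈ 0.2640+0.9680+2.0000+0.2400 ≈ 3.4720 m = S ✓

v_R_max = 11/5 m/s = 2.2000 m/s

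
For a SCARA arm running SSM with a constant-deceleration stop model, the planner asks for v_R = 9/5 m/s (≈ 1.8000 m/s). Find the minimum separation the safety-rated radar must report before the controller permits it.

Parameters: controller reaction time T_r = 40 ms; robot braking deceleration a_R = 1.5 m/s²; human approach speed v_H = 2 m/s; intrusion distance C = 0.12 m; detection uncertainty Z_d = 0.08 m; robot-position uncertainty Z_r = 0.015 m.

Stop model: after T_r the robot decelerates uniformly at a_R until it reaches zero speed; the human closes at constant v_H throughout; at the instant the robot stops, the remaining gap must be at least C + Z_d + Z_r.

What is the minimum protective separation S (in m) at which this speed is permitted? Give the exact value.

braking lasts T_s = (9/5)/(3/2) = 1.2000 s
robot covers v_R·T_r = 1.8000·0.0400 = 0.0720 m before braking
braking distance = 1.8000²/(2·1.5000) = 1.0800 m
human closes 2.0000·1.2400 = 2.4800 m
C+Z_d+Z_r = 0.1200+0.0800+0.0150 = 0.2150 m
S_min ≈ 0.0720+1.0800+2.4800+0.2150  ⇒  S_min = 3847/1000 m

S_min = 3847/1000 m = 3.8470 m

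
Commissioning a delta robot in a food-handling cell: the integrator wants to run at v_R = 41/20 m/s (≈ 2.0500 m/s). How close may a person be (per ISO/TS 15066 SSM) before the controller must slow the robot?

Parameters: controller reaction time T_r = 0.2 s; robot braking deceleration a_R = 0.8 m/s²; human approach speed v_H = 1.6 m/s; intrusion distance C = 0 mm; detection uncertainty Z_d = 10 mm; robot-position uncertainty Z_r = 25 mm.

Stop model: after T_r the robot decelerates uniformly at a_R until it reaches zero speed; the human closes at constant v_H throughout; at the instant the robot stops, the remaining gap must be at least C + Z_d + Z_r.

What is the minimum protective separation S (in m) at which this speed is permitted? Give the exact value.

T_s = v_R/a_R = (41/20)/(4/5) = 2.5625 s
robot in T_r: 2.0500·0.2000 = 0.4100 m
robot covers 2.0500·2.5625 − ½·0.8000·2.5625² = 2.6266 m while stopping
human over T_r+T_s: 1.6000·(0.2000+2.5625) = 4.4200 m
residual clearance needed = 0.0000+0.0100+0.0250 = 0.0350 m
S_min ≈ 0.4100+2.6266+4.4200+0.0350  ⇒  S_min = 23973/3200 m

S_min = 23973/3200 m = 7.4916 m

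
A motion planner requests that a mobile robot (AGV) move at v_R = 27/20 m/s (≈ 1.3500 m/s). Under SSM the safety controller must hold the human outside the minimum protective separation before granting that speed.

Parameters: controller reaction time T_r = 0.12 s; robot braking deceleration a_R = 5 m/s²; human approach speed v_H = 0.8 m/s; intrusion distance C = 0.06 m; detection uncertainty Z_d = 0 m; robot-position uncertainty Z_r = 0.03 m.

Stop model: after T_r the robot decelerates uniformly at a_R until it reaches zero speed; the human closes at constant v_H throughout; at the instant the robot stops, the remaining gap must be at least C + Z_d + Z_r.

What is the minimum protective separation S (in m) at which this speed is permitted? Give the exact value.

stop time T_s = (27/20)/5 = 0.2700 s
reaction-phase robot travel = 1.3500·0.1200 = 0.1620 m
braking distance = 1.3500²/(2·5.0000) = 0.1822 m
human closes 0.8000·0.3900 = 0.3120 m
C+Z_d+Z_r = 0.0600+0.0000+0.0300 = 0.0900 m
S_min ≈ 0.1620+0.1822+0.3120+0.0900  ⇒  S_min = 597/800 m

S_min = 597/800 m = 0.7462 m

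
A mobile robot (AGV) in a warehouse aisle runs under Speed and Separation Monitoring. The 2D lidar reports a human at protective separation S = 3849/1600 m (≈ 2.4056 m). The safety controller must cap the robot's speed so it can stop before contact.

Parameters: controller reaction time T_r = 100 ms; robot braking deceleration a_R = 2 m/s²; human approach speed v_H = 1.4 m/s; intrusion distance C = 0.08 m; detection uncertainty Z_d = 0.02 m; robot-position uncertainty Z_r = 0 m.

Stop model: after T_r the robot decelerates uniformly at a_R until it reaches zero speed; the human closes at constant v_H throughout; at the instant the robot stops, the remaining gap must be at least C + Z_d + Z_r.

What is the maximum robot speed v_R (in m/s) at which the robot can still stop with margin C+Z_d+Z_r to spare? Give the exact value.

collect terms ⇒ (1/4)·v_R² + (4/5)·v_R + (-693/320) = 0
  disc = (4/5)² − 4·(1/4)·(-693/320) = 4489/1600 ; √disc = 67/40
  v_R = (−(4/5) + 67/40) / (2·(1/4)) = 7/4 m/s
check:
stop time T_s = (7/4)/2 = 0.8750 s
robot in T_r: 1.7500·0.1000 = 0.1750 m
braking distance = 1.7500²/(2·2.0000) = 0.7656 m
person approaches 1.4000·(0.1000+0.8750) = 1.3650 m
margins: 0.0800+0.0200+0.0000 = 0.1000 m
sum ≈ 0.1750+0.7656+1.3650+0.1000 ≈ 2.4056 m = S ✓

v_R_max = 7/4 m/s = 1.7500 m/s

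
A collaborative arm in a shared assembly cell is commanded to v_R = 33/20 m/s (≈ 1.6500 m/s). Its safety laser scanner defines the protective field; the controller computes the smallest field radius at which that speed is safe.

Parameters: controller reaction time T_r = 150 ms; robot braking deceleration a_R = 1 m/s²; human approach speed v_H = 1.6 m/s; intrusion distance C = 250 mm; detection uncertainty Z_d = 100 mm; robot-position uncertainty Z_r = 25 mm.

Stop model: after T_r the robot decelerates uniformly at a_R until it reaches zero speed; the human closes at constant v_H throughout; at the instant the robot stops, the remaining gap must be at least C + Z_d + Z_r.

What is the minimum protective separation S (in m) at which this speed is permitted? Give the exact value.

S_min = 3891/800 m = 4.8637 m

T_s = v_R/a_R = (33/20)/1 = 1.6500 s
robot covers v_R·T_r = 1.6500·0.1500 = 0.2475 m before braking
robot covers 1.6500·1.6500 − ½·1.0000·1.6500² = 1.3613 m while stopping
human over T_r+T_s: 1.6000·(0.1500+1.6500) = 2.8800 m
residual clearance needed = 0.2500+0.1000+0.0250 = 0.3750 m
S_min ≈ 0.2475+1.3613+2.8800+0.3750  ⇒  S_min = 3891/800 m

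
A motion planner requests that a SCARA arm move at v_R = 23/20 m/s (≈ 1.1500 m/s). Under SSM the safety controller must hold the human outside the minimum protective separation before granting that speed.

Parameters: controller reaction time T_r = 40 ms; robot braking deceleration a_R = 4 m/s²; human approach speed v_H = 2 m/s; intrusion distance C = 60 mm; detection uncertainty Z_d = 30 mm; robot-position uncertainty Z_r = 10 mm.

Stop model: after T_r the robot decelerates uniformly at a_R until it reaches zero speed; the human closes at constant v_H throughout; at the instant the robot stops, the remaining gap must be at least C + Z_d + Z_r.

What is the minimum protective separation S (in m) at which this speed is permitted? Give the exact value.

S_min = 15461/16000 m = 0.9663 m

braking lasts T_s = (23/20)/4 = 0.2875 s
robot covers v_R·T_r = 1.1500·0.0400 = 0.0460 m before braking
robot covers 1.1500·0.2875 − ½·4.0000·0.2875² = 0.1653 m while stopping
human over T_r+T_s: 2.0000·(0.0400+0.2875) = 0.6550 m
C+Z_d+Z_r = 0.0600+0.0300+0.0100 = 0.1000 m
S_min ≈ 0.0460+0.1653+0.6550+0.1000  ⇒  S_min = 15461/16000 m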